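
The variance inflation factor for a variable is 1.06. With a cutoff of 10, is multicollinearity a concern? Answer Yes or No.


The threshold is 10.
VIF = 1.06 is < 10.
Multicollinearity indication: No.

No


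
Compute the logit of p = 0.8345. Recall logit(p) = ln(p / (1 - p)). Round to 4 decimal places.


1 - p = 0.1655.
p/(1-p) = 5.0423.
logit = ln(5.0423) = 1.6179.

1.6179


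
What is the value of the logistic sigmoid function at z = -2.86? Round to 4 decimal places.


exp(2.8600) = 17.4615.
1 + exp(-z) = 18.4615.
sigmoid = 1/18.4615 = 0.0542.

0.0542


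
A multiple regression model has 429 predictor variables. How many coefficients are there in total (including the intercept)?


Each predictor gets one coefficient, plus one intercept.
Total parameters = 429 + 1 = 430.

430


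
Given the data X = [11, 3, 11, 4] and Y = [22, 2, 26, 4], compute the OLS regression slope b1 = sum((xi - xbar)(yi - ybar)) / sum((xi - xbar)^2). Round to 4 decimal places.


Calculate xbar = 7.2500, ybar = 13.5000.
S_xx = 56.7500, S_xy = 158.5000.
Using b1 = S_xy / S_xx = 158.5000 / 56.7500, we get b1 = 2.7930.

2.7930


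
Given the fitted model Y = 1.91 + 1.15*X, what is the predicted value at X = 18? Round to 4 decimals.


Substitute X = 18 into the equation:
Y = 1.91 + 1.15 * 18 = 1.91 + 20.7000 = 22.6100.

22.6100


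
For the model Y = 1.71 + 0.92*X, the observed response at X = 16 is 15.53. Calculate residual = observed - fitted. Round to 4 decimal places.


Compute yhat = 1.71 + (0.92)(16) = 16.4300.
Residual = actual - predicted = 15.53 - 16.4300 = -0.9000.

-0.9000


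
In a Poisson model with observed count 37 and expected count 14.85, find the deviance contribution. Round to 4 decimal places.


First: ln(37/14.85) = 0.912918.
Then: 37 * 0.912918 = 33.777966.
y - mu = 37 - 14.85 = 22.15.
D = 2(33.777966 - 22.15) = 23.255932, which rounds to 23.2559.

23.2559


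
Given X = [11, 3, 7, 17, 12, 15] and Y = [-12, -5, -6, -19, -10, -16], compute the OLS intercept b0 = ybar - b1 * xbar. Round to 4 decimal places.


First find the slope: b1 = -1.0188.
Means: xbar = 10.8333, ybar = -11.3333.
b0 = ybar - b1 * xbar = -11.3333 - -1.0188 * 10.8333 = -0.2961.

-0.2961


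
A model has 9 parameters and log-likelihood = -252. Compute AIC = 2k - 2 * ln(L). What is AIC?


AIC = 2k - 2*loglik = 2(9) - 2(-252).
= 18 + 504 = 522.

522


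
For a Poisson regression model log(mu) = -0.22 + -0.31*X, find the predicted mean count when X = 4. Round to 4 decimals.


eta = -0.22 + -0.31 * 4 = -1.4600.
mu = exp(-1.4600) = 0.2322.

0.2322


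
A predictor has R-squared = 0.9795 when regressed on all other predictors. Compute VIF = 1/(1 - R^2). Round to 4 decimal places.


VIF = 1 / (1 - 0.9795).
= 1 / 0.0205 = 48.7805.

48.7805


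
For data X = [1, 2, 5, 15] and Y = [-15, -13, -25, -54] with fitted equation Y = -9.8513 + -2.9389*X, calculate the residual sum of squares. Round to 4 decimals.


Predicted values from Y = -9.8513 + -2.9389*X.
Residuals: [-2.2098, 2.7291, -0.4542, -0.0652].
SSres = 12.5418.

12.5418


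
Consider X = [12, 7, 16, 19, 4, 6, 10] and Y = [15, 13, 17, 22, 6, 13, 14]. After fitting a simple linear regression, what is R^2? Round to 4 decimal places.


After computing the OLS fit (b0=5.7059, b1=0.8116):
SSres = 21.0501, SStot = 139.4286.
R^2 = 1 - 21.0501/139.4286 = 0.8490.

0.8490


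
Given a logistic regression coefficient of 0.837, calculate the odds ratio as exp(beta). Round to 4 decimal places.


The odds ratio is computed as:
OR = e^(0.837) = 2.3094.

2.3094


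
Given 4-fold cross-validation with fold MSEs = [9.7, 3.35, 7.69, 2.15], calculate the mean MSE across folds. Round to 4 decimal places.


Sum of fold MSEs = 22.8900.
Average = 22.8900 / 4 = 5.7225.

5.7225


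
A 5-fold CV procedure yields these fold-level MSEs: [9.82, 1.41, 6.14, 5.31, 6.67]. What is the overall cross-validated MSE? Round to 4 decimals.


Add all fold MSEs: 29.3500.
Divide by k = 5: 29.3500/5 = 5.8700.

5.8700


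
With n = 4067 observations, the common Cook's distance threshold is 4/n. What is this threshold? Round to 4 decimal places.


Using the rule of thumb:
Threshold = 4 / 4067 = 0.0010.

0.0010


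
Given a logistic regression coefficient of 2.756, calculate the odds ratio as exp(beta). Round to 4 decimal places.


exp(2.756) = 15.7368.
So the odds ratio is 15.7368.

15.7368


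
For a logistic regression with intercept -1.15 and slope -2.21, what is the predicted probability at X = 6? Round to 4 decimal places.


z = -1.15 + -2.21 * 6 = -14.4100.
Sigmoid: P = 1 / (1 + exp(14.4100)) = 0.0000.

0.0000


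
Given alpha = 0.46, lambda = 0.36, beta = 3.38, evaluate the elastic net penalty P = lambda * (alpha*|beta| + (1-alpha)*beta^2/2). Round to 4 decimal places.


alpha * |beta| = 0.46 * 3.38 = 1.5548.
(1-alpha) * beta^2/2 = 0.54 * 11.4244/2 = 3.0846.
Total = 0.36 * (1.5548 + 3.0846) = 1.6702.

1.6702


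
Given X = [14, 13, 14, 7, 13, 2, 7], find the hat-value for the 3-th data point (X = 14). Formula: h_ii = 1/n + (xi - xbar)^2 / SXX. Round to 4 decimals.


Mean of X: xbar = 10.0000.
SXX = 132.0000.
For X = 14: h = 1/7 + (14 - 10.0000)^2/132.0000 = 0.2641.

0.2641


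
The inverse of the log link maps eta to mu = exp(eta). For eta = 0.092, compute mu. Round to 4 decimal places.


Apply the inverse link:
mu = e^0.092 = 1.0964.

1.0964


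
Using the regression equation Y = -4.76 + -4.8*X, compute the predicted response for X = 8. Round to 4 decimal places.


Predicted value:
Y = -4.76 + (-4.8)(8) = -4.76 + -38.4000 = -43.1600.

-43.1600


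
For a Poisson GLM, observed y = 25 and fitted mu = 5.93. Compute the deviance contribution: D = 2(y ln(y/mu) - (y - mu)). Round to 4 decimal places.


Compute y*ln(y/mu) = 25*ln(25/5.93) = 25*1.438852 = 35.971300.
y - mu = 19.07.
D = 2*(35.971300 - (19.07)) = 33.802600, which rounds to 33.8026.

33.8026


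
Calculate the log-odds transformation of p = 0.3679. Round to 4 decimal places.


Compute the odds: 0.3679/0.6321 = 0.5820.
Take the natural log: ln(0.5820) = -0.5412.

-0.5412


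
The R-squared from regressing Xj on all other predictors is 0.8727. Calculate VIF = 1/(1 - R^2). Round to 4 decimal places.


Denominator: 1 - 0.8727 = 0.1273.
VIF = 1 / 0.1273 = 7.8555.

7.8555


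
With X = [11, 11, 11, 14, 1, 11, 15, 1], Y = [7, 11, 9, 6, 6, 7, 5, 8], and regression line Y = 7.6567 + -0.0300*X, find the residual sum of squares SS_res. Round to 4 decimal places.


Compute predicted values, then residuals = yi - yhat_i.
Residuals: [-0.3267, 3.6733, 1.6733, -1.2367, -1.6267, -0.3267, -2.2067, 0.3733].
SSres = sum(residual^2) = 25.6910.

25.6910


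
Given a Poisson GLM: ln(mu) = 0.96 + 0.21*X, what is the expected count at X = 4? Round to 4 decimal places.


Linear predictor: eta = 0.96 + (0.21)(4) = 1.8000.
Expected count: mu = exp(1.8000) = 6.0496.

6.0496


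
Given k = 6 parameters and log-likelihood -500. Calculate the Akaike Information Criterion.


AIC = 2*6 - 2*(-500).
= 12 + 1000 = 1012.

1012


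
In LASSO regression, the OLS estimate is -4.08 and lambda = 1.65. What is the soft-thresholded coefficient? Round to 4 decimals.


Absolute value: |-4.08| = 4.08.
Compare to lambda = 1.65.
Since |beta| > lambda, coefficient = sign(beta)*(|beta| - lambda) = -2.4300.

-2.4300


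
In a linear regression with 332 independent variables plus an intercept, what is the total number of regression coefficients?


Total coefficients = number of predictors + 1 (for the intercept).
= 332 + 1 = 333.

333


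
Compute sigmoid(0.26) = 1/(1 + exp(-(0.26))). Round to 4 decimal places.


exp(-0.2600) = 0.7711.
1 + exp(-z) = 1.7711.
sigmoid = 1/1.7711 = 0.5646.

0.5646


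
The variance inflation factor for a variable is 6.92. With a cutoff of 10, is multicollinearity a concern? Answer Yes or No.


The threshold is 10.
VIF = 6.92 is < 10.
Multicollinearity indication: No.

No


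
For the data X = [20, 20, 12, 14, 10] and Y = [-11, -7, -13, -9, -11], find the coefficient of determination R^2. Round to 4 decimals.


The fitted line is Y = -14.3585 + 0.2736*X.
SSres = 14.4528, SStot = 20.8000.
R^2 = 1 - SSres/SStot = 0.3052.

0.3052


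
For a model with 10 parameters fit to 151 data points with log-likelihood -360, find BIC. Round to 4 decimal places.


Compute k*ln(n) = 10*ln(151) = 10*5.017280 = 50.172800.
Then -2*loglik = 720.
BIC = 50.172800 + 720 = 770.172800, which rounds to 770.1728.

770.1728


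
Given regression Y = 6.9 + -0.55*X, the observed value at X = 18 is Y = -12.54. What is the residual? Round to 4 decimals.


Compute yhat = 6.9 + (-0.55)(18) = -3.0000.
Residual = actual - predicted = -12.54 - -3.0000 = -9.5400.

-9.5400


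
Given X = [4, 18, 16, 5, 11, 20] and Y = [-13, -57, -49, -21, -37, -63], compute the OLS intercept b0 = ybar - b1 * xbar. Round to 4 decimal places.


Compute b1 = -2.9390 from the OLS formula.
With xbar = 12.3333 and ybar = -40.0000, the intercept is:
b0 = -40.0000 - -2.9390 * 12.3333 = -3.7529.

-3.7529


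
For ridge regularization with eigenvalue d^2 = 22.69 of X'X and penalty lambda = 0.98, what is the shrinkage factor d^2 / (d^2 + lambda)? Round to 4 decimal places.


Denominator = d^2 + lambda = 22.69 + 0.98 = 23.6700.
Shrinkage = 22.69 / 23.6700 = 0.9586.

0.9586


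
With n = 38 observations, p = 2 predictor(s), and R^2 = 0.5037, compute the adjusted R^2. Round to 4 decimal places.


Adjusted R^2 = 1 - (1 - R^2) * (n-1)/(n-p-1).
(1 - R^2) = 0.4963.
(n-1)/(n-p-1) = 37/35.
(1 - R^2) * (n-1) = 0.4963 * 37 = 18.3631.
Divide by (n-p-1): 18.3631 / 35 = 0.5247.
Adj R^2 = 1 - 0.5247 = 0.4753.

0.4753


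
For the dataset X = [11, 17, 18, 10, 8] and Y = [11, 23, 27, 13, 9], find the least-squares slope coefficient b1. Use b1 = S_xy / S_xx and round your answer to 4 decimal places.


First compute the means: xbar = 12.8000, ybar = 16.6000.
Then S_xx = sum((xi - xbar)^2) = 78.8000.
S_xy = sum((xi - xbar)(yi - ybar)) = 137.6000.
b1 = S_xy / S_xx = 137.6000 / 78.8000 = 1.7462.

1.7462


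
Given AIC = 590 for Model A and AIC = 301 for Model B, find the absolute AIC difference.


Compute |590 - 301| = 289.
Model B has the smaller AIC.

289


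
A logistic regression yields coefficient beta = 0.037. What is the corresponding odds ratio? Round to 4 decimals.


Odds ratio = exp(beta) = exp(0.037).
= 1.0377.

1.0377


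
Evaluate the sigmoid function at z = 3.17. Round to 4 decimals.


First, exp(-3.1700) = 0.0420.
Then sigma(z) = 1/(1 + 0.0420) = 0.9597.

0.9597


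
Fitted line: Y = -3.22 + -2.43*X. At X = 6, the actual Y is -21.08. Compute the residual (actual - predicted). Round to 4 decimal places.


Predicted = -3.22 + -2.43 * 6 = -17.8000.
Residual = -21.08 - -17.8000 = -3.2800.

-3.2800


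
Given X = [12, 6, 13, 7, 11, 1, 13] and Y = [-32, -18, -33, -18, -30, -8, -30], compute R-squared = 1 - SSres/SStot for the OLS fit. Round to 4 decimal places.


Fit the OLS line: b0 = -5.4052, b1 = -2.0820.
SSres = 16.0375.
SStot = 544.8571.
R^2 = 1 - 16.0375/544.8571 = 0.9706.

0.9706


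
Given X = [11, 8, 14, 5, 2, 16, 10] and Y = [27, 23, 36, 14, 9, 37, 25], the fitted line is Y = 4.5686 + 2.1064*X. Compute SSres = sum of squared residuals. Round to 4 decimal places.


Predicted values from Y = 4.5686 + 2.1064*X.
Residuals: [-0.7390, 1.5802, 1.9418, -1.1006, 0.2186, -1.2710, -0.6326].
SSres = 10.0885.

10.0885


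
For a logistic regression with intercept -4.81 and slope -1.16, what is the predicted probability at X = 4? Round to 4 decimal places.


z = -4.81 + -1.16 * 4 = -9.4500.
Sigmoid: P = 1 / (1 + exp(9.4500)) = 0.0001.

0.0001


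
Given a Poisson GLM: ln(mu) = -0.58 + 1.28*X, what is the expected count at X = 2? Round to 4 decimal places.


eta = -0.58 + 1.28 * 2 = 1.9800.
mu = exp(1.9800) = 7.2427.

7.2427


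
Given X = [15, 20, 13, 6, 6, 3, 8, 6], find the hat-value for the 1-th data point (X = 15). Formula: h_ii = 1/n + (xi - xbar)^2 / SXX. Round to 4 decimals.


Compute xbar = 9.6250 with n = 8 observations.
SXX = 233.8750.
Leverage = 1/8 + (15 - 9.6250)^2/233.8750 = 0.2485.

0.2485


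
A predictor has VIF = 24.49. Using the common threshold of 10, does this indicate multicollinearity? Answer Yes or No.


Compare VIF = 24.49 to the threshold of 10.
24.49 >= 10, so the answer is Yes.

Yes


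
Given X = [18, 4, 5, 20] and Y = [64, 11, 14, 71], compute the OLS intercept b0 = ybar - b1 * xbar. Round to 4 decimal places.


The slope is b1 = 3.7885.
Sample means are xbar = 11.7500 and ybar = 40.0000.
Intercept: b0 = 40.0000 - (3.7885)(11.7500) = -4.5147.

-4.5147


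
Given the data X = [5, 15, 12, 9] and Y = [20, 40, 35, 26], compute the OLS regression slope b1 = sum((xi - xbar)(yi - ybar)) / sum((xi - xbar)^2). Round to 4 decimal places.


The sample means are xbar = 10.2500 and ybar = 30.2500.
Compute S_xx = 54.7500 and S_xy = 113.7500.
Slope b1 = S_xy / S_xx = 113.7500 / 54.7500 = 2.0776.

2.0776


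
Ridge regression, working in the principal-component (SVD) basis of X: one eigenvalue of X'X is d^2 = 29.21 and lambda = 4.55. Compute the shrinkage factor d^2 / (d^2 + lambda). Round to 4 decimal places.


Denominator = d^2 + lambda = 29.21 + 4.55 = 33.7600.
Shrinkage = 29.21 / 33.7600 = 0.8652.

0.8652


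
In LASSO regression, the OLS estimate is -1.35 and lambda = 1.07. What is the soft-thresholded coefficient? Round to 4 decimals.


Check: |-1.35| = 1.35 vs lambda = 1.07.
Since |beta| > lambda, coefficient = sign(beta)*(|beta| - lambda) = -0.2800.
Soft-thresholded coefficient = -0.2800.

-0.2800


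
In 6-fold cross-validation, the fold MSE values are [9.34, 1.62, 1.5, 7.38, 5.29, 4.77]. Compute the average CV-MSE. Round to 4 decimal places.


Total MSE across folds = 29.9000.
CV-MSE = 29.9000/6 = 4.9833.

4.9833


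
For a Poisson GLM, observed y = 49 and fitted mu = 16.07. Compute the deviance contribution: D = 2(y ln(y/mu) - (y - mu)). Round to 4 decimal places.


y/mu = 49/16.07 = 3.049160 (approx.), and ln(49/16.07) = 1.114866.
y * ln(y/mu) = 49 * 1.114866 = 54.628434.
y - mu = 32.93.
D = 2 * (54.628434 - 32.93) = 43.396868, which rounds to 43.3969.

43.3969


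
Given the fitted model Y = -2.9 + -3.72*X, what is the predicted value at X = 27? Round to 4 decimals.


Plug X = 27 into Y = -2.9 + -3.72*X:
Y = -2.9 + -100.4400 = -103.3400.

-103.3400


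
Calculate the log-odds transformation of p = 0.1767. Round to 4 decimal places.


The odds are p/(1-p) = 0.1767 / 0.8233 = 0.2146.
logit(p) = ln(0.2146) = -1.5389.

-1.5389


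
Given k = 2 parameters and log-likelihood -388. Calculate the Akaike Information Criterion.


AIC = 2*2 - 2*(-388).
= 4 + 776 = 780.

780


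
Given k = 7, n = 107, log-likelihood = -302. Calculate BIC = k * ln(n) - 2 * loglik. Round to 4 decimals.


k * ln(n) = 7 * ln(107) = 7 * 4.672829 = 32.709803.
-2 * loglik = -2 * (-302) = 604.
BIC = 32.709803 + 604 = 636.709803, which rounds to 636.7098.

636.7098


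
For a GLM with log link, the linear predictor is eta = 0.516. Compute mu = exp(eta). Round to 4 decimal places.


The inverse log link gives:
mu = exp(0.516) = 1.6753.

1.6753


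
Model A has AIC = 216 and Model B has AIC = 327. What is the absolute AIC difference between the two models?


Compute |216 - 327| = 111.
Model A has the smaller AIC.

111


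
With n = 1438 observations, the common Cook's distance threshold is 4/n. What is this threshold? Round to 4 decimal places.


The threshold is 4/n.
4/1438 = 0.0028.

0.0028


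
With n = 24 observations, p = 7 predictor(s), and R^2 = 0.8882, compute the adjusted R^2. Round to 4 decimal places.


Plug in: Adj R^2 = 1 - (1 - 0.8882) * 23/16.
= 1 - 0.1118 * 23/16
= 1 - 2.5714 / 16
= 1 - 0.1607 = 0.8393.

0.8393


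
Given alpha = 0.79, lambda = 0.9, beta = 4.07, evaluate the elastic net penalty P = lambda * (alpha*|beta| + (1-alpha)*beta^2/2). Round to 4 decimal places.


L1 component = 0.79 * |4.07| = 3.2153.
L2 component = 0.21 * 4.07^2 / 2 = 1.7393.
Penalty = 0.9 * (3.2153 + 1.7393) = 0.9 * 4.9546 = 4.4592.

4.4592


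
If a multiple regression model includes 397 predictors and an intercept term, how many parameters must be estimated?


Total coefficients = number of predictors + 1 (for the intercept).
= 397 + 1 = 398.

398


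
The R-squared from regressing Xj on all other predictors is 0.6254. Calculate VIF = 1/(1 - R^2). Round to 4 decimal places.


Using VIF = 1/(1 - R^2_j):
1 - 0.6254 = 0.3746.
VIF = 2.6695.

2.6695


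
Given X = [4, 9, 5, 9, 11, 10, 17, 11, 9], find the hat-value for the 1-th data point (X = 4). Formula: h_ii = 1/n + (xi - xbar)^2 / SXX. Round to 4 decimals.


n = 9, xbar = 9.4444.
SXX = sum((xi - xbar)^2) = 112.2222.
h = 1/9 + (4 - 9.4444)^2 / 112.2222 = 0.3752.

0.3752


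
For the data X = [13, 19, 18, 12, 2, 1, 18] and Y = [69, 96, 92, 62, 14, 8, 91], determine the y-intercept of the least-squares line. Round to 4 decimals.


The slope is b1 = 4.8788.
Sample means are xbar = 11.8571 and ybar = 61.7143.
Intercept: b0 = 61.7143 - (4.8788)(11.8571) = 3.8663.

3.8663


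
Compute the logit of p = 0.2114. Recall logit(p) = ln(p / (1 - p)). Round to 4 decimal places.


The odds are p/(1-p) = 0.2114 / 0.7886 = 0.2681.
logit(p) = ln(0.2681) = -1.3165.

-1.3165


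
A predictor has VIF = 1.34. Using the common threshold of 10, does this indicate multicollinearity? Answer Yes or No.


Compare VIF = 1.34 to the threshold of 10.
1.34 < 10, so the answer is No.

No


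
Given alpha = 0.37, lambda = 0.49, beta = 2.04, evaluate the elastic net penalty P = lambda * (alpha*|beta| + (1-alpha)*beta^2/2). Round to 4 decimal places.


alpha * |beta| = 0.37 * 2.04 = 0.7548.
(1-alpha) * beta^2/2 = 0.63 * 4.1616/2 = 1.3109.
Total = 0.49 * (0.7548 + 1.3109) = 1.0122.

1.0122


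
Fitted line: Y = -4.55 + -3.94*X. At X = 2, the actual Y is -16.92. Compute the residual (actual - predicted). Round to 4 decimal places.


Fitted value at X = 2 is yhat = -4.55 + -3.94*2 = -12.4300.
Residual = -16.92 - -12.4300 = -4.4900.

-4.4900


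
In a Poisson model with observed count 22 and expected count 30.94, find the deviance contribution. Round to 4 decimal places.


First: ln(22/30.94) = -0.341007.
Then: 22 * -0.341007 = -7.502154.
y - mu = 22 - 30.94 = -8.94.
D = 2(-7.502154 - -8.94) = 2.875692, which rounds to 2.8757.

2.8757


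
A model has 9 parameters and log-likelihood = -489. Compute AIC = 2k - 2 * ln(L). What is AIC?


AIC = 2k - 2*loglik = 2(9) - 2(-489).
= 18 + 978 = 996.

996


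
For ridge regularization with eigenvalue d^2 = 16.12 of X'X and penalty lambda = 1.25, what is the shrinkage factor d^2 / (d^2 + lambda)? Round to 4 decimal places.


d^2 + lambda = 16.12 + 1.25 = 17.3700.
Shrinkage factor = 16.12/17.3700 = 0.9280.

0.9280


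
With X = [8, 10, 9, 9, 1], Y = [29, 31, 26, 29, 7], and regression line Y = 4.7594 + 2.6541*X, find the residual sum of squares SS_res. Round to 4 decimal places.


Predicted values from Y = 4.7594 + 2.6541*X.
Residuals: [3.0078, -0.3004, -2.6463, 0.3537, -0.4135].
SSres = 16.4361.

16.4361


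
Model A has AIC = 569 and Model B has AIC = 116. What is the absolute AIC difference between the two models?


|AIC_A - AIC_B| = |569 - 116| = 453.
Model B is preferred (lower AIC).

453


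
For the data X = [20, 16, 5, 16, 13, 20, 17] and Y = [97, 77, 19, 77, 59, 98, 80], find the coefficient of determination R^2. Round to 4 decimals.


Fit the OLS line: b0 = -7.7392, b1 = 5.2446.
SSres = 6.4597.
SStot = 4391.7143.
R^2 = 1 - 6.4597/4391.7143 = 0.9985.

0.9985


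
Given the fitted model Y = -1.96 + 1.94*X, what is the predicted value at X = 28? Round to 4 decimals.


Plug X = 28 into Y = -1.96 + 1.94*X:
Y = -1.96 + 54.3200 = 52.3600.

52.3600


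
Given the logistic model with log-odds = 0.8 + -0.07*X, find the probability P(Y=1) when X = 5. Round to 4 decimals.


Linear predictor: z = 0.8 + -0.07 * 5 = 0.4500.
P = 1/(1 + exp(-0.4500)) = 1/(1 + 0.6376) = 0.6106.

0.6106


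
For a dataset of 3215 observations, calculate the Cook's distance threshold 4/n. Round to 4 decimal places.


Using the rule of thumb:
Threshold = 4 / 3215 = 0.0012.

0.0012


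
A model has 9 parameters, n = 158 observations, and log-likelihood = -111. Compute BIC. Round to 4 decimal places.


ln(158) = 5.062595.
k * ln(n) = 9 * 5.062595 = 45.563355.
-2L = 222.
BIC = 45.563355 + 222 = 267.563355, which rounds to 267.5634.

267.5634


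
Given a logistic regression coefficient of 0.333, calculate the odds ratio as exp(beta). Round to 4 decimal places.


Odds ratio = exp(beta) = exp(0.333).
= 1.3951.

1.3951


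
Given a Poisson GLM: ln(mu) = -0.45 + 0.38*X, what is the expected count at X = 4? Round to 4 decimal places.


Compute eta = -0.45 + 0.38 * 4 = 1.0700.
Apply inverse link: mu = e^1.0700 = 2.9154.

2.9154


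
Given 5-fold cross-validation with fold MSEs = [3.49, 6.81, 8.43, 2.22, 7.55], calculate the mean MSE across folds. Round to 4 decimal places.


Sum of fold MSEs = 28.5000.
Average = 28.5000 / 5 = 5.7000.

5.7000


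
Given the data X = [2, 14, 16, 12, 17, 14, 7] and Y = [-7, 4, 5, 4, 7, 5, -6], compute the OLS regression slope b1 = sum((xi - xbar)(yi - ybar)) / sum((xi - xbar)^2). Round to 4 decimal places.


First compute the means: xbar = 11.7143, ybar = 1.7143.
Then S_xx = sum((xi - xbar)^2) = 173.4286.
S_xy = sum((xi - xbar)(yi - ybar)) = 176.4286.
b1 = S_xy / S_xx = 176.4286 / 173.4286 = 1.0173.

1.0173


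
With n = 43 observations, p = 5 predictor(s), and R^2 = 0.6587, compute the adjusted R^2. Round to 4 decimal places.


Using the formula:
(1 - 0.6587) = 0.3413.
Multiply by 42/37: 0.3413 * 42 = 14.3346, then 14.3346 / 37 = 0.3874.
Adj R^2 = 1 - 0.3874 = 0.6126.

0.6126


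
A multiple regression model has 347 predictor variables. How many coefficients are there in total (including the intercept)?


Total coefficients = number of predictors + 1 (for the intercept).
= 347 + 1 = 348.

348


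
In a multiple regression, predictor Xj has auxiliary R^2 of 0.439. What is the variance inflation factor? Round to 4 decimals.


Using VIF = 1/(1 - R^2_j):
1 - 0.439 = 0.561.
VIF = 1.7825.

1.7825


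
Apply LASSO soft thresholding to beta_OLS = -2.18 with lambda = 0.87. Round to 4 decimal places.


|beta_OLS| = 2.18.
lambda = 0.87.
Since |beta| > lambda, coefficient = sign(beta)*(|beta| - lambda) = -1.3100.
Result = -1.3100.

-1.3100


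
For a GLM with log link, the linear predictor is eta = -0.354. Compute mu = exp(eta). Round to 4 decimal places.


mu = exp(eta) = exp(-0.354).
= 0.7019.

0.7019


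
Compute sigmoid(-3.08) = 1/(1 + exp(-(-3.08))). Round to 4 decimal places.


First, exp(3.0800) = 21.7584.
Then sigma(z) = 1/(1 + 21.7584) = 0.0439.

0.0439


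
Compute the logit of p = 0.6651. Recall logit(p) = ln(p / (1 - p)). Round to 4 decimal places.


The odds are p/(1-p) = 0.6651 / 0.3349 = 1.9860.
logit(p) = ln(1.9860) = 0.6861.

0.6861


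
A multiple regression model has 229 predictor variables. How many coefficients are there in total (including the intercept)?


Total coefficients = number of predictors + 1 (for the intercept).
= 229 + 1 = 230.

230


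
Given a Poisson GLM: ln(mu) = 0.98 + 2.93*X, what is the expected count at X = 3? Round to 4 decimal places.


eta = 0.98 + 2.93 * 3 = 9.7700.
mu = exp(9.7700) = 17500.7672.

17500.7672


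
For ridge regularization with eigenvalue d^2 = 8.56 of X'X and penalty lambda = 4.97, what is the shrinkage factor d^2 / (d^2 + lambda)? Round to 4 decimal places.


Denominator = d^2 + lambda = 8.56 + 4.97 = 13.5300.
Shrinkage = 8.56 / 13.5300 = 0.6327.

0.6327


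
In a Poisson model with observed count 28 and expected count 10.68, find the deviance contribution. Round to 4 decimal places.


First: ln(28/10.68) = 0.963832.
Then: 28 * 0.963832 = 26.987296.
y - mu = 28 - 10.68 = 17.32.
D = 2(26.987296 - 17.32) = 19.334592, which rounds to 19.3346.

19.3346


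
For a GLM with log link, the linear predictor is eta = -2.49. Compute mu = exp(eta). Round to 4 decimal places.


mu = exp(eta) = exp(-2.49).
= 0.0829.

0.0829


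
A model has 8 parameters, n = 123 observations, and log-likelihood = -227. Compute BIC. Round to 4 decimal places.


ln(123) = 4.812184.
k * ln(n) = 8 * 4.812184 = 38.497472.
-2L = 454.
BIC = 38.497472 + 454 = 492.497472, which rounds to 492.4975.

492.4975


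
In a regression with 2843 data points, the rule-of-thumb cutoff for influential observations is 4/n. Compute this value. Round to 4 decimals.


The threshold is 4/n.
4/2843 = 0.0014.

0.0014


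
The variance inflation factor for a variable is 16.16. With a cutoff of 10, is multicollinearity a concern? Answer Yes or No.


Compare VIF = 16.16 to the threshold of 10.
16.16 >= 10, so the answer is Yes.

Yes


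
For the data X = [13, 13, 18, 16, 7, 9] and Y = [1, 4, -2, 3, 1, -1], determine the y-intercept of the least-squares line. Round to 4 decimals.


Compute b1 = -0.0117 from the OLS formula.
With xbar = 12.6667 and ybar = 1.0000, the intercept is:
b0 = 1.0000 - -0.0117 * 12.6667 = 1.1484.

1.1484


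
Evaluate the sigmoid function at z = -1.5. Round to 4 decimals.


exp(1.5000) = 4.4817.
1 + exp(-z) = 5.4817.
sigmoid = 1/5.4817 = 0.1824.

0.1824


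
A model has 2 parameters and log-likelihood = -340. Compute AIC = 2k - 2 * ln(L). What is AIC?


AIC = 2*2 - 2*(-340).
= 4 + 680 = 684.

684


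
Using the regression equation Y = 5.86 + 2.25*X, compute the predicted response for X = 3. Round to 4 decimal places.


Substitute X = 3 into the equation:
Y = 5.86 + 2.25 * 3 = 5.86 + 6.7500 = 12.6100.

12.6100


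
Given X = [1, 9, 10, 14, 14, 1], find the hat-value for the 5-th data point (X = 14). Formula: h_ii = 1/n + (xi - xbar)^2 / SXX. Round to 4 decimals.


Mean of X: xbar = 8.1667.
SXX = 174.8333.
For X = 14: h = 1/6 + (14 - 8.1667)^2/174.8333 = 0.3613.

0.3613


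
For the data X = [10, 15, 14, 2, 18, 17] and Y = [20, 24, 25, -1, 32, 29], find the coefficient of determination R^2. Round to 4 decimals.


After computing the OLS fit (b0=-3.2795, b1=1.9563):
SSres = 22.4981, SStot = 693.5000.
R^2 = 1 - 22.4981/693.5000 = 0.9676.

0.9676


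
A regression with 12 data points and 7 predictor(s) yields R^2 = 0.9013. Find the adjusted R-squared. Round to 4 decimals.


Adjusted R^2 = 1 - (1 - R^2) * (n-1)/(n-p-1).
(1 - R^2) = 0.0987.
(n-1)/(n-p-1) = 11/4.
(1 - R^2) * (n-1) = 0.0987 * 11 = 1.0857.
Divide by (n-p-1): 1.0857 / 4 = 0.2714.
Adj R^2 = 1 - 0.2714 = 0.7286.

0.7286


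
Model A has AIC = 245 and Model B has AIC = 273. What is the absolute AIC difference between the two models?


|AIC_A - AIC_B| = |245 - 273| = 28.
Model A is preferred (lower AIC).

28


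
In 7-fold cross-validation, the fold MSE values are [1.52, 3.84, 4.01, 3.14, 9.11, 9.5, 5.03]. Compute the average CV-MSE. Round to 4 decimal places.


Sum of fold MSEs = 36.1500.
Average = 36.1500 / 7 = 5.1643.

5.1643


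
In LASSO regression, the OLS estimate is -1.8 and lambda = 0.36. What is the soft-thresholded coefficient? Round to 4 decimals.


|beta_OLS| = 1.8.
lambda = 0.36.
Since |beta| > lambda, coefficient = sign(beta)*(|beta| - lambda) = -1.4400.
Result = -1.4400.

-1.4400


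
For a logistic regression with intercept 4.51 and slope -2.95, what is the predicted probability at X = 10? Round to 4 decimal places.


z = 4.51 + -2.95 * 10 = -24.9900.
Sigmoid: P = 1 / (1 + exp(24.9900)) = 0.0000.

0.0000


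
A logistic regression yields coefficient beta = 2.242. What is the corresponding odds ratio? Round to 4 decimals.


exp(2.242) = 9.4121.
So the odds ratio is 9.4121.

9.4121


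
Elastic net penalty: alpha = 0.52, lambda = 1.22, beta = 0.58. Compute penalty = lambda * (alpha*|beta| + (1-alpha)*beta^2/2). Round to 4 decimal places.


Compute:
L1 = 0.52 * 0.58 = 0.3016.
L2 = 0.48 * 0.58^2 / 2 = 0.0807.
Penalty = 1.22 * (0.3016 + 0.0807) = 0.4664.

0.4664


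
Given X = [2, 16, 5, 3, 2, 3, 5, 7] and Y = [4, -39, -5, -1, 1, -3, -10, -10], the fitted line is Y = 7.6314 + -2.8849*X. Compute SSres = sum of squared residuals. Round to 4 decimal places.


Compute predicted values, then residuals = yi - yhat_i.
Residuals: [2.1384, -0.4730, 1.7931, 0.0233, -0.8616, -1.9767, -3.2069, 2.5629].
SSres = sum(residual^2) = 29.5146.

29.5146


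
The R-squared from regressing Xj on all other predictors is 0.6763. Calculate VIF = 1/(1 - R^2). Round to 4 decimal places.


Denominator: 1 - 0.6763 = 0.3237.
VIF = 1 / 0.3237 = 3.0893.

3.0893


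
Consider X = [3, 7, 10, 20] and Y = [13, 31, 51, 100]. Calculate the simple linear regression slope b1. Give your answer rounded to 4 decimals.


The sample means are xbar = 10.0000 and ybar = 48.7500.
Compute S_xx = 158.0000 and S_xy = 816.0000.
Slope b1 = S_xy / S_xx = 816.0000 / 158.0000 = 5.1646.

5.1646


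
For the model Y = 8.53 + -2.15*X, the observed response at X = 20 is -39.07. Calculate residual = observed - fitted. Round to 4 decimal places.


Compute yhat = 8.53 + (-2.15)(20) = -34.4700.
Residual = actual - predicted = -39.07 - -34.4700 = -4.6000.

-4.6000


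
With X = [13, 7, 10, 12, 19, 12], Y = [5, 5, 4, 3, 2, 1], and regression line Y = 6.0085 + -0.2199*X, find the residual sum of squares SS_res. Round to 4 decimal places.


For each point, residual = actual - predicted.
Residuals: [1.8502, 0.5308, 0.1905, -0.3697, 0.1696, -2.3697].
Sum of squared residuals = 9.5222.

9.5222


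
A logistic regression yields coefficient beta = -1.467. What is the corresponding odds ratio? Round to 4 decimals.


exp(-1.467) = 0.2306.
So the odds ratio is 0.2306.

0.2306


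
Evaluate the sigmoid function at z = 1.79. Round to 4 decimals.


First, exp(-1.7900) = 0.1670.
Then sigma(z) = 1/(1 + 0.1670) = 0.8569.

0.8569


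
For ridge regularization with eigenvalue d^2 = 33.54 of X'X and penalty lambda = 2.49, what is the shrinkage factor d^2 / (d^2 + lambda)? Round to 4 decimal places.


Denominator = d^2 + lambda = 33.54 + 2.49 = 36.0300.
Shrinkage = 33.54 / 36.0300 = 0.9309.

0.9309


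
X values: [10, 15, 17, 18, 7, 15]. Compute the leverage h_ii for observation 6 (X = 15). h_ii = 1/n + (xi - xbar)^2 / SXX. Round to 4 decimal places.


n = 6, xbar = 13.6667.
SXX = sum((xi - xbar)^2) = 91.3333.
h = 1/6 + (15 - 13.6667)^2 / 91.3333 = 0.1861.

0.1861


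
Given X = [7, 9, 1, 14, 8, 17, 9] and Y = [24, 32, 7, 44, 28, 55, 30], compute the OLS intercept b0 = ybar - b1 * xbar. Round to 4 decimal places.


Compute b1 = 2.9546 from the OLS formula.
With xbar = 9.2857 and ybar = 31.4286, the intercept is:
b0 = 31.4286 - 2.9546 * 9.2857 = 3.9927.

3.9927


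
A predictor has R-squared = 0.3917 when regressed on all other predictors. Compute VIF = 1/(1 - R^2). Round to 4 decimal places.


Using VIF = 1/(1 - R^2_j):
1 - 0.3917 = 0.6083.
VIF = 1.6439.

1.6439


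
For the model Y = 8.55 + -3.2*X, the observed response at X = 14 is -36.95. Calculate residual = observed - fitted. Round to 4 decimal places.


Compute yhat = 8.55 + (-3.2)(14) = -36.2500.
Residual = actual - predicted = -36.95 - -36.2500 = -0.7000.

-0.7000


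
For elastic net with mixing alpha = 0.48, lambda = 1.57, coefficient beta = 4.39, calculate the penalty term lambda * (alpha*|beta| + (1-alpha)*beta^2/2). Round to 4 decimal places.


L1 component = 0.48 * |4.39| = 2.1072.
L2 component = 0.52 * 4.39^2 / 2 = 5.0107.
Penalty = 1.57 * (2.1072 + 5.0107) = 1.57 * 7.1179 = 11.1752.

11.1752


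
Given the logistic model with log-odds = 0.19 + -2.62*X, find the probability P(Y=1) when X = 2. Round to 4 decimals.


z = 0.19 + -2.62 * 2 = -5.0500.
Sigmoid: P = 1 / (1 + exp(5.0500)) = 0.0064.

0.0064


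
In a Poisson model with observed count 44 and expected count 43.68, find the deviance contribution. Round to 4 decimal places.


First: ln(44/43.68) = 0.007299.
Then: 44 * 0.007299 = 0.321156.
y - mu = 44 - 43.68 = 0.32.
D = 2(0.321156 - 0.32) = 0.002312, which rounds to 0.0023.

0.0023


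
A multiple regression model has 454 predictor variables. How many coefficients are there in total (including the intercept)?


Including the intercept, the model has 454 predictor coefficients + 1 intercept.
Total = 455.

455


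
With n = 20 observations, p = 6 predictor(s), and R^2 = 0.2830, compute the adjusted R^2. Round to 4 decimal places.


Adjusted R^2 = 1 - (1 - R^2) * (n-1)/(n-p-1).
(1 - R^2) = 0.7170.
(n-1)/(n-p-1) = 19/13.
(1 - R^2) * (n-1) = 0.7170 * 19 = 13.6230.
Divide by (n-p-1): 13.6230 / 13 = 1.0479.
Adj R^2 = 1 - 1.0479 = -0.0479.

-0.0479


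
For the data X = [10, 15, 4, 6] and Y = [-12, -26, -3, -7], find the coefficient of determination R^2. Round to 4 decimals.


After computing the OLS fit (b0=5.8092, b1=-2.0353):
SSres = 8.9117, SStot = 302.0000.
R^2 = 1 - 8.9117/302.0000 = 0.9705.

0.9705


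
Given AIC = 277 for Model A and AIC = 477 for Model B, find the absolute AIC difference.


Absolute difference = |277 - 477| = 200.
The model with lower AIC (A) is preferred.

200


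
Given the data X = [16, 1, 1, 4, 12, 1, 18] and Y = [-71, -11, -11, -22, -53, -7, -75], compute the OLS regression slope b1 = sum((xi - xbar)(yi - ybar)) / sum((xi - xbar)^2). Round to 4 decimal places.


First compute the means: xbar = 7.5714, ybar = -35.7143.
Then S_xx = sum((xi - xbar)^2) = 341.7143.
S_xy = sum((xi - xbar)(yi - ybar)) = -1346.1429.
b1 = S_xy / S_xx = -1346.1429 / 341.7143 = -3.9394.

-3.9394


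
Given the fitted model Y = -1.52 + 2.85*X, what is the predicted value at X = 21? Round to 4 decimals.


Predicted value:
Y = -1.52 + (2.85)(21) = -1.52 + 59.8500 = 58.3300.

58.3300


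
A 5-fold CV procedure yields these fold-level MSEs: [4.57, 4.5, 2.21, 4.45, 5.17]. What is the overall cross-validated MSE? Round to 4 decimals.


Total MSE across folds = 20.9000.
CV-MSE = 20.9000/5 = 4.1800.

4.1800


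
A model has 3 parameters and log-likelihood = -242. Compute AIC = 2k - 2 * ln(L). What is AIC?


Compute:
2k = 2*3 = 6.
-2*loglik = -2*(-242) = 484.
AIC = 6 + 484 = 490.

490


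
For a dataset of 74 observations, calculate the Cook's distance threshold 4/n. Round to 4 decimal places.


Using the rule of thumb:
Threshold = 4 / 74 = 0.0541.

0.0541


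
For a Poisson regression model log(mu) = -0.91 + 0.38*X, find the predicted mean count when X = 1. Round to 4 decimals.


Linear predictor: eta = -0.91 + (0.38)(1) = -0.5300.
Expected count: mu = exp(-0.5300) = 0.5886.

0.5886


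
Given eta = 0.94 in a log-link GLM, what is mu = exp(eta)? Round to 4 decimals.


The inverse log link gives:
mu = exp(0.94) = 2.5600.

2.5600


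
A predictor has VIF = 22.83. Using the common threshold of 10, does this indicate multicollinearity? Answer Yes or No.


Compare VIF = 22.83 to the threshold of 10.
22.83 >= 10, so the answer is Yes.

Yes


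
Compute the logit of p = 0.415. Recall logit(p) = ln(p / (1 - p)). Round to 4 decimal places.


1 - p = 0.585.
p/(1-p) = 0.7094.
logit = ln(0.7094) = -0.3433.

-0.3433


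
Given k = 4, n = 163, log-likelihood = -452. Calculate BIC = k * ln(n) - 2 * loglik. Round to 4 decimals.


Compute k*ln(n) = 4*ln(163) = 4*5.093750 = 20.375000.
Then -2*loglik = 904.
BIC = 20.375000 + 904 = 924.375000, which rounds to 924.3750.

924.3750


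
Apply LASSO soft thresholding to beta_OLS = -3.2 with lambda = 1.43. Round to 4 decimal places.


Check: |-3.2| = 3.2 vs lambda = 1.43.
Since |beta| > lambda, coefficient = sign(beta)*(|beta| - lambda) = -1.7700.
Soft-thresholded coefficient = -1.7700.

-1.7700


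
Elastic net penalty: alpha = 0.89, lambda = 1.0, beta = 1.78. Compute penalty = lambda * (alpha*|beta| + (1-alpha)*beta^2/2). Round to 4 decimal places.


alpha * |beta| = 0.89 * 1.78 = 1.5842.
(1-alpha) * beta^2/2 = 0.11 * 3.1684/2 = 0.1743.
Total = 1.0 * (1.5842 + 0.1743) = 1.7585.

1.7585


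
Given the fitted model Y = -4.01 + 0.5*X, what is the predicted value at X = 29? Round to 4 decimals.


Predicted value:
Y = -4.01 + (0.5)(29) = -4.01 + 14.5000 = 10.4900.

10.4900


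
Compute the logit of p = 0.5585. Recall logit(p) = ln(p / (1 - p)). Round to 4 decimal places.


Compute the odds: 0.5585/0.4415 = 1.2650.
Take the natural log: ln(1.2650) = 0.2351.

0.2351


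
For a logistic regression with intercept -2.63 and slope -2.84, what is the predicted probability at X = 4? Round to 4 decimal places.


Linear predictor: z = -2.63 + -2.84 * 4 = -13.9900.
P = 1/(1 + exp(13.9900)) = 1/(1 + 1190638.1716) = 0.0000.

0.0000


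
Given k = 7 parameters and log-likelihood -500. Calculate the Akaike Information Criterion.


AIC = 2*7 - 2*(-500).
= 14 + 1000 = 1014.

1014


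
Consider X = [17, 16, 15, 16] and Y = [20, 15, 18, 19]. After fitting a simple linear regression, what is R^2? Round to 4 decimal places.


After computing the OLS fit (b0=2.0000, b1=1.0000):
SSres = 12.0000, SStot = 14.0000.
R^2 = 1 - 12.0000/14.0000 = 0.1429.

0.1429


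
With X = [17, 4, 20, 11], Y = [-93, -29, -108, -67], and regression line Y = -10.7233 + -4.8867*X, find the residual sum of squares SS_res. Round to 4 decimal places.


Predicted values from Y = -10.7233 + -4.8867*X.
Residuals: [0.7972, 1.2701, 0.4573, -2.5230].
SSres = 8.8233.

8.8233


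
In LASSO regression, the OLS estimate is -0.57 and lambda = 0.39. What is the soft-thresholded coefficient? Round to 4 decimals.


Absolute value: |-0.57| = 0.57.
Compare to lambda = 0.39.
Since |beta| > lambda, coefficient = sign(beta)*(|beta| - lambda) = -0.1800.

-0.1800


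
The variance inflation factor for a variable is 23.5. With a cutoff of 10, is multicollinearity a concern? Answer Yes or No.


The threshold is 10.
VIF = 23.5 is >= 10.
Multicollinearity indication: Yes.

Yes


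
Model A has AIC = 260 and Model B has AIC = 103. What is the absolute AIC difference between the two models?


Absolute difference = |260 - 103| = 157.
The model with lower AIC (B) is preferred.

157


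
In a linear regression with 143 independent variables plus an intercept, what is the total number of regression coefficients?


Including the intercept, the model has 143 predictor coefficients + 1 intercept.
Total = 144.

144


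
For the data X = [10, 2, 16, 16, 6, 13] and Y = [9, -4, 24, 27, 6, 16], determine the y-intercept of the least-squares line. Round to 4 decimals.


First find the slope: b1 = 2.0251.
Means: xbar = 10.5000, ybar = 13.0000.
b0 = ybar - b1 * xbar = 13.0000 - 2.0251 * 10.5000 = -8.2633.

-8.2633


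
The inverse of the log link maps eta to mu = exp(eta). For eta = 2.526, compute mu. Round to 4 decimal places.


The inverse log link gives:
mu = exp(2.526) = 12.5034.

12.5034


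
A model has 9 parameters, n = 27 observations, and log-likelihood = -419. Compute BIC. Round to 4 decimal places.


Compute k*ln(n) = 9*ln(27) = 9*3.295837 = 29.662533.
Then -2*loglik = 838.
BIC = 29.662533 + 838 = 867.662533, which rounds to 867.6625.

867.6625


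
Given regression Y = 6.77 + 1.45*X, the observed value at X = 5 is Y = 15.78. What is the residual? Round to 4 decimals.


Predicted = 6.77 + 1.45 * 5 = 14.0200.
Residual = 15.78 - 14.0200 = 1.7600.

1.7600


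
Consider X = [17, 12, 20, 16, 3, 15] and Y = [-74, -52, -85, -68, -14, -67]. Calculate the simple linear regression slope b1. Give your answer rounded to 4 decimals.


Calculate xbar = 13.8333, ybar = -60.0000.
S_xx = 174.8333, S_xy = -737.0000.
Using b1 = S_xy / S_xx = -737.0000 / 174.8333, we get b1 = -4.2154.

-4.2154
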